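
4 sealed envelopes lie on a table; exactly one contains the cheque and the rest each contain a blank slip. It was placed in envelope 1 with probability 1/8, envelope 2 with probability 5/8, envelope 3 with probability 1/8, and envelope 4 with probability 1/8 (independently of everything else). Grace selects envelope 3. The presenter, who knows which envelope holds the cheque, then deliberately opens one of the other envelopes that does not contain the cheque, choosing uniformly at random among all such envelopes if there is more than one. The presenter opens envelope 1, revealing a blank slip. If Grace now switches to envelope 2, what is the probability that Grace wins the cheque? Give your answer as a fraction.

Consider each possible location of the cheque in turn.
If it is in envelope 1 (prior 1/8): the presenter opened envelope 1, so this case is ruled out; weight (1/8)·0 = 0.
If it is in envelope 2 (prior 5/8): the presenter has 2 equally likely choices, so probability 1/2; weight (5/8)·(1/2) = 5/16.
If it is in envelope 3 (prior 1/8): the presenter has 3 equally likely choices, so probability 1/3; weight (1/8)·(1/3) = 1/24.
If it is in envelope 4 (prior 1/8): the presenter has 2 equally likely choices, so probability 1/2; weight (1/8)·(1/2) = 1/16.
The weights sum to 5/12.
So P(the cheque in envelope 2 | the presenter opened envelope 1) = (5/16) / (5/12) = 3/4.

3/4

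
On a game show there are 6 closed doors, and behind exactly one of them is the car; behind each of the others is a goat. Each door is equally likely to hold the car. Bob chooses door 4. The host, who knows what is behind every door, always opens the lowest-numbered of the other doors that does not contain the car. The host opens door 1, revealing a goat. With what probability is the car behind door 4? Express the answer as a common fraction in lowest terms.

Apply Bayes' rule, conditioning on where the car actually is.
If it is behind door 1 (prior 1/6): the host opened door 1, so this case is ruled out; weight (1/6)·0 = 0.
If it is behind any of doors 2, 3, 4, 5, and 6 (prior 1/6 each): door 1 is the lowest-numbered option available, probability 1; weight (1/6)·1 = 1/6 each.
The weights sum to 5/6.
So P(the car behind door 4 | the host opened door 1) = (1/6) / (5/6) = 1/5.

1/5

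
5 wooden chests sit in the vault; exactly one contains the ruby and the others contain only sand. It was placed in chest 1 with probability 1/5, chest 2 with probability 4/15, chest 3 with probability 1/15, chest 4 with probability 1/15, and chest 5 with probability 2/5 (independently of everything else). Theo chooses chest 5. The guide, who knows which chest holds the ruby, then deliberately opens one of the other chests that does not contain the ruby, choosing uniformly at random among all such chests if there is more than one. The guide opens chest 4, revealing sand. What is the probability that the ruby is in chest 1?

Apply Bayes' rule, conditioning on where the ruby actually is.
If it is in chest 1 (prior 1/5): the guide has 3 equally likely choices, so probability 1/3; weight (1/5)·(1/3) = 1/15.
If it is in chest 2 (prior 4/15): the guide has 3 equally likely choices, so probability 1/3; weight (4/15)·(1/3) = 4/45.
If it is in chest 3 (prior 1/15): the guide has 3 equally likely choices, so probability 1/3; weight (1/15)·(1/3) = 1/45.
If it is in chest 4 (prior 1/15): the guide opened chest 4, so this case is ruled out; weight (1/15)·0 = 0.
If it is in chest 5 (prior 2/5): the guide has 4 equally likely choices, so probability 1/4; weight (2/5)·(1/4) = 1/10.
The weights sum to 5/18.
So P(the ruby in chest 1 | the guide opened chest 4) = (1/15) / (5/18) = 6/25.

6/25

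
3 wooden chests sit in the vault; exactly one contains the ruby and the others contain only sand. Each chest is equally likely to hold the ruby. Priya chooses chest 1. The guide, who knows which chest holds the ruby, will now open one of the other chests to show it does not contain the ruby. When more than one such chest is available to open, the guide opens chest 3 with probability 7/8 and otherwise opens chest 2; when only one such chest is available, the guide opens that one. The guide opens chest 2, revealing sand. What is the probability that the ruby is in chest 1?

1/9

Consider each possible location of the ruby in turn.
If it is in chest 1 (prior 1/3): chest 3 is available but not opened, probability 1/8; weight (1/3)·(1/8) = 1/24.
If it is in chest 2 (prior 1/3): the guide opened chest 2, so this case is ruled out; weight (1/3)·0 = 0.
If it is in chest 3 (prior 1/3): only chest 2 is available, probability 1; weight (1/3)·1 = 1/3.
The weights sum to 3/8.
So P(the ruby in chest 1 | the guide opened chest 2) = (1/24) / (3/8) = 1/9.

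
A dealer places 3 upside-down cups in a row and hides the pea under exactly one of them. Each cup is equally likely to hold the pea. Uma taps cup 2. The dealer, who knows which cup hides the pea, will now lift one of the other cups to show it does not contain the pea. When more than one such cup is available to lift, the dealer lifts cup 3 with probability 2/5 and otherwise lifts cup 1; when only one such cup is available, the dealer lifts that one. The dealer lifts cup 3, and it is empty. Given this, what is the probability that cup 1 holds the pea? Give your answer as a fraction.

5/7

Condition on the true location of the pea.
If it is under cup 1 (prior 1/3): only cup 3 is available, probability 1; weight (1/3)·1 = 1/3.
If it is under cup 2 (prior 1/3): cup 3 is available, opened with probability 2/5; weight (1/3)·(2/5) = 2/15.
If it is under cup 3 (prior 1/3): the dealer opened cup 3, so this case is ruled out; weight (1/3)·0 = 0.
The weights sum to 7/15.
So P(the pea under cup 1 | the dealer opened cup 3) = (1/3) / (7/15) = 5/7.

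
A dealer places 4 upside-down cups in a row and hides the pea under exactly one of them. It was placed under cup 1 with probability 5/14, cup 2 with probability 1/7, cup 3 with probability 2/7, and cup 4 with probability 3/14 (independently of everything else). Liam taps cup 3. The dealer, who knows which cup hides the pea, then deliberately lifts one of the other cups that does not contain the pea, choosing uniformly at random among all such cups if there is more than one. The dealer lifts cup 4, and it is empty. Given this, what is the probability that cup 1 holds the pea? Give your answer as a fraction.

Apply Bayes' rule, conditioning on where the pea actually is.
If it is under cup 1 (prior 5/14): the dealer has 2 equally likely choices, so probability 1/2; weight (5/14)·(1/2) = 5/28.
If it is under cup 2 (prior 1/7): the dealer has 2 equally likely choices, so probability 1/2; weight (1/7)·(1/2) = 1/14.
If it is under cup 3 (prior 2/7): the dealer has 3 equally likely choices, so probability 1/3; weight (2/7)·(1/3) = 2/21.
If it is under cup 4 (prior 3/14): the dealer opened cup 4, so this case is ruled out; weight (3/14)·0 = 0.
The weights sum to 29/84.
So P(the pea under cup 1 | the dealer opened cup 4) = (5/28) / (29/84) = 15/29.

15/29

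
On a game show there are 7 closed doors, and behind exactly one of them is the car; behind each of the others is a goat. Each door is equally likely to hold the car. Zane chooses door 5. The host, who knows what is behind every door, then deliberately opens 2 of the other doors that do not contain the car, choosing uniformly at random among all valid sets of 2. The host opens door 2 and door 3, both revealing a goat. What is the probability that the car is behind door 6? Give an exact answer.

Apply Bayes' rule, conditioning on where the car actually is.
If it is behind any of doors 1, 4, 6, and 7 (prior 1/7 each): the host has 10 equally likely choices, so probability 1/10; weight (1/7)·(1/10) = 1/70 each.
If it is behind either of doors 2 and 3 (prior 1/7 each): that door was opened and seen not to hold the prize — ruled out; weight (1/7)·0 = 0 each.
If it is behind door 5 (prior 1/7): the host has 15 equally likely choices, so probability 1/15; weight (1/7)·(1/15) = 1/105.
The weights sum to 1/15.
So P(the car behind door 6 | the host opened door 2 and door 3) = (1/70) / (1/15) = 3/14.

3/14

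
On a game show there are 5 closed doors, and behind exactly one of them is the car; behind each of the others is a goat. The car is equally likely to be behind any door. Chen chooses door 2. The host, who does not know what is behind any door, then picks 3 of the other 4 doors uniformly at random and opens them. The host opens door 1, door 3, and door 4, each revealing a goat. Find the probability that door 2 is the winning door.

Apply Bayes' rule, conditioning on where the car actually is.
If it is behind any of doors 1, 3, and 4 (prior 1/5 each): that door was opened and seen not to hold the prize — ruled out; weight (1/5)·0 = 0 each.
If it is behind either of doors 2 and 5 (prior 1/5 each): the host picks exactly this set with probability 1/4 regardless, and none is the prize; weight (1/5)·(1/4) = 1/20 each.
The weights sum to 1/10.
So P(the car behind door 2 | the host opened door 1, door 3, and door 4) = (1/20) / (1/10) = 1/2.

1/2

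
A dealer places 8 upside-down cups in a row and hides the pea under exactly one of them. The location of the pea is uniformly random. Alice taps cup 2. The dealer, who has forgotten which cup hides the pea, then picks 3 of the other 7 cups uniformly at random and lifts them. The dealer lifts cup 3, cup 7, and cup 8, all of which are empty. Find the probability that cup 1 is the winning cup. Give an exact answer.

1/5

Because the dealer chose which cups to lift without knowing where the pea is, the choice is independent of the prize location. Learning that none of the 3 opened cups holds the pea simply rules out those 3 locations and leaves the remaining 5 cups still equally likely by symmetry.
So P(the pea under cup 1) = 1/5.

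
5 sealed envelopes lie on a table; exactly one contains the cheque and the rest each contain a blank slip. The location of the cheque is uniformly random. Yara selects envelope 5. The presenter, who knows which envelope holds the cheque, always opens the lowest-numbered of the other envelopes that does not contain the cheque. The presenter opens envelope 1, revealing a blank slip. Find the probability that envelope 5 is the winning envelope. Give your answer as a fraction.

Apply Bayes' rule, conditioning on where the cheque actually is.
If it is in envelope 1 (prior 1/5): the presenter opened envelope 1, so this case is ruled out; weight (1/5)·0 = 0.
If it is in any of envelopes 2, 3, 4, and 5 (prior 1/5 each): envelope 1 is the lowest-numbered option available, probability 1; weight (1/5)·1 = 1/5 each.
The weights sum to 4/5.
So P(the cheque in envelope 5 | the presenter opened envelope 1) = (1/5) / (4/5) = 1/4.

1/4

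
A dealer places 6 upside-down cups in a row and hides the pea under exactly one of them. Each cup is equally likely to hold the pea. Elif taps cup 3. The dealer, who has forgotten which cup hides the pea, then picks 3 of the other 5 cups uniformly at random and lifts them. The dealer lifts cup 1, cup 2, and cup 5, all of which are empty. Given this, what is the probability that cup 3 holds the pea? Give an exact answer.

Because the dealer chose which cups to lift without knowing where the pea is, the choice is independent of the prize location. Learning that none of the 3 opened cups holds the pea simply rules out those 3 locations and leaves the remaining 3 cups still equally likely by symmetry.
So P(the pea under cup 3) = 1/3.

1/3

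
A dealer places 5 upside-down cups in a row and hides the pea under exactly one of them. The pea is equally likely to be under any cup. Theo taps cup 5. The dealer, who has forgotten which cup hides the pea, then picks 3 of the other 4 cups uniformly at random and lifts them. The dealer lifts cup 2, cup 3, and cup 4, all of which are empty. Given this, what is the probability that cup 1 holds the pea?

Because the dealer chose which cups to lift without knowing where the pea is, the choice is independent of the prize location. Learning that none of the 3 opened cups holds the pea simply rules out those 3 locations and leaves the remaining 2 cups still equally likely by symmetry.
So P(the pea under cup 1) = 1/2.

1/2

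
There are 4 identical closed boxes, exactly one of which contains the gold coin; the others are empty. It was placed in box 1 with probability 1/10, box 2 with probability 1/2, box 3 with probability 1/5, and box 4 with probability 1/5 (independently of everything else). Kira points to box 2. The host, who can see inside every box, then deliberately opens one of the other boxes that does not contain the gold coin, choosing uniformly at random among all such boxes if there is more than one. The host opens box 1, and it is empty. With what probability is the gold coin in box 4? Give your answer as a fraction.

Apply Bayes' rule, conditioning on where the gold coin actually is.
If it is in box 1 (prior 1/10): the host opened box 1, so this case is ruled out; weight (1/10)·0 = 0.
If it is in box 2 (prior 1/2): the host has 3 equally likely choices, so probability 1/3; weight (1/2)·(1/3) = 1/6.
If it is in either of boxes 3 and 4 (prior 1/5 each): the host has 2 equally likely choices, so probability 1/2; weight (1/5)·(1/2) = 1/10 each.
The weights sum to 11/30.
So P(the gold coin in box 4 | the host opened box 1) = (1/10) / (11/30) = 3/11.

3/11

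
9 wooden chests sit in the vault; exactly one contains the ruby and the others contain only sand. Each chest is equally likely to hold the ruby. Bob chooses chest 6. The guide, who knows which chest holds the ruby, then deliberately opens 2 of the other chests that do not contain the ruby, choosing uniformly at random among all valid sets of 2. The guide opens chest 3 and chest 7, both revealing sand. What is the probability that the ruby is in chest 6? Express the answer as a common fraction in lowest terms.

Consider each possible location of the ruby in turn.
If it is in any of chests 1, 2, 4, 5, 8, and 9 (prior 1/9 each): the guide has 21 equally likely choices, so probability 1/21; weight (1/9)·(1/21) = 1/189 each.
If it is in either of chests 3 and 7 (prior 1/9 each): that chest was opened and seen not to hold the prize — ruled out; weight (1/9)·0 = 0 each.
If it is in chest 6 (prior 1/9): the guide has 28 equally likely choices, so probability 1/28; weight (1/9)·(1/28) = 1/252.
The weights sum to 1/28.
So P(the ruby in chest 6 | the guide opened chest 3 and chest 7) = (1/252) / (1/28) = 1/9.

1/9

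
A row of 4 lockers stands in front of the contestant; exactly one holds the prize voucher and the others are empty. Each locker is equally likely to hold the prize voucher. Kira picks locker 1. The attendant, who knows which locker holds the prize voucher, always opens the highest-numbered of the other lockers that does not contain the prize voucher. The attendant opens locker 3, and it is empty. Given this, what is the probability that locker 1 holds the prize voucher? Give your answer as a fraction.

0

Apply Bayes' rule, conditioning on where the prize voucher actually is.
If it is in either of lockers 1 and 2 (prior 1/4 each): the attendant would have opened locker 4 instead, probability 0; weight (1/4)·0 = 0 each.
If it is in locker 3 (prior 1/4): the attendant opened locker 3, so this case is ruled out; weight (1/4)·0 = 0.
If it is in locker 4 (prior 1/4): locker 3 is the highest-numbered option available, probability 1; weight (1/4)·1 = 1/4.
The weights sum to 1/4.
So P(the prize voucher in locker 1 | the attendant opened locker 3) = 0 / (1/4) = 0.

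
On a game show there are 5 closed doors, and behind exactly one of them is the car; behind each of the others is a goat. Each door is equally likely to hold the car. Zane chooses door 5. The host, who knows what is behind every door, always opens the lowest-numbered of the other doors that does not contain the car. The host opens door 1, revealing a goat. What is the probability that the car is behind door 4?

1/4

Apply Bayes' rule, conditioning on where the car actually is.
If it is behind door 1 (prior 1/5): the host opened door 1, so this case is ruled out; weight (1/5)·0 = 0.
If it is behind any of doors 2, 3, 4, and 5 (prior 1/5 each): door 1 is the lowest-numbered option available, probability 1; weight (1/5)·1 = 1/5 each.
The weights sum to 4/5.
So P(the car behind door 4 | the host opened door 1) = (1/5) / (4/5) = 1/4.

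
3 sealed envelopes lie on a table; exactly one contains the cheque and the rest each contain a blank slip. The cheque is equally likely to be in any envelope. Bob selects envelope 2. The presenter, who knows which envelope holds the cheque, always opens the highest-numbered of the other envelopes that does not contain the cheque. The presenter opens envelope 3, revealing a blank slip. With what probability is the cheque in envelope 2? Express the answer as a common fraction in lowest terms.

Condition on the true location of the cheque.
If it is in either of envelopes 1 and 2 (prior 1/3 each): envelope 3 is the highest-numbered option available, probability 1; weight (1/3)·1 = 1/3 each.
If it is in envelope 3 (prior 1/3): the presenter opened envelope 3, so this case is ruled out; weight (1/3)·0 = 0.
The weights sum to 2/3.
So P(the cheque in envelope 2 | the presenter opened envelope 3) = (1/3) / (2/3) = 1/2.

1/2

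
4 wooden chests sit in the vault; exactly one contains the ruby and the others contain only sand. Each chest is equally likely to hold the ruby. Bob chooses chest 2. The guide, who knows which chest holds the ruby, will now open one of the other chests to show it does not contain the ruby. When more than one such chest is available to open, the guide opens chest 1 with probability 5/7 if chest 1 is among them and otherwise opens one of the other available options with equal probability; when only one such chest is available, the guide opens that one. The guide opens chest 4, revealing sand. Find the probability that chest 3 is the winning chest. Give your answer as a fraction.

4/13

Apply Bayes' rule, conditioning on where the ruby actually is.
If it is in chest 1 (prior 1/4): chest 1 holds the prize so is unavailable; the guide chooses uniformly among the 2 others, probability 1/2; weight (1/4)·(1/2) = 1/8.
If it is in chest 2 (prior 1/4): chest 1 is available but not opened; chest 4 gets probability (1 − 5/7)/2 = 1/7; weight (1/4)·(1/7) = 1/28.
If it is in chest 3 (prior 1/4): chest 1 is available but not opened, probability 2/7; weight (1/4)·(2/7) = 1/14.
If it is in chest 4 (prior 1/4): the guide opened chest 4, so this case is ruled out; weight (1/4)·0 = 0.
The weights sum to 13/56.
So P(the ruby in chest 3 | the guide opened chest 4) = (1/14) / (13/56) = 4/13.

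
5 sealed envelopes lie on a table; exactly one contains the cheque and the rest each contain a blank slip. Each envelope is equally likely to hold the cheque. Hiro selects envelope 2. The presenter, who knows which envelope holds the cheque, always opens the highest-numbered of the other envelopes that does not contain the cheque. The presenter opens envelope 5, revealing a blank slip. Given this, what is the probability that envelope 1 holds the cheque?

Condition on the true location of the cheque.
If it is in any of envelopes 1, 2, 3, and 4 (prior 1/5 each): envelope 5 is the highest-numbered option available, probability 1; weight (1/5)·1 = 1/5 each.
If it is in envelope 5 (prior 1/5): the presenter opened envelope 5, so this case is ruled out; weight (1/5)·0 = 0.
The weights sum to 4/5.
So P(the cheque in envelope 1 | the presenter opened envelope 5) = (1/5) / (4/5) = 1/4.

1/4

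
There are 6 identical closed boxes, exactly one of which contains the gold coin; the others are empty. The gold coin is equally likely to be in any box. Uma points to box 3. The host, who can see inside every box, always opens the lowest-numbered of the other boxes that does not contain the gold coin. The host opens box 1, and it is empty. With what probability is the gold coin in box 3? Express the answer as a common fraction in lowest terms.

Consider each possible location of the gold coin in turn.
If it is in box 1 (prior 1/6): the host opened box 1, so this case is ruled out; weight (1/6)·0 = 0.
If it is in any of boxes 2, 3, 4, 5, and 6 (prior 1/6 each): box 1 is the lowest-numbered option available, probability 1; weight (1/6)·1 = 1/6 each.
The weights sum to 5/6.
So P(the gold coin in box 3 | the host opened box 1) = (1/6) / (5/6) = 1/5.

1/5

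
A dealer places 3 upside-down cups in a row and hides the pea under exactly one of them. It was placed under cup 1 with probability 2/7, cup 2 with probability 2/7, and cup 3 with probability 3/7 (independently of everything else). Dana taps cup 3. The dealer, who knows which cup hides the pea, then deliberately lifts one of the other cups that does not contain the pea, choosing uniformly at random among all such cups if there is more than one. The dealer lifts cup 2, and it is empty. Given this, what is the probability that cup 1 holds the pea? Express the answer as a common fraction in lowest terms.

Apply Bayes' rule, conditioning on where the pea actually is.
If it is under cup 1 (prior 2/7): the dealer has no choice, probability 1; weight (2/7)·1 = 2/7.
If it is under cup 2 (prior 2/7): the dealer opened cup 2, so this case is ruled out; weight (2/7)·0 = 0.
If it is under cup 3 (prior 3/7): the dealer has 2 equally likely choices, so probability 1/2; weight (3/7)·(1/2) = 3/14.
The weights sum to 1/2.
So P(the pea under cup 1 | the dealer opened cup 2) = (2/7) / (1/2) = 4/7.

4/7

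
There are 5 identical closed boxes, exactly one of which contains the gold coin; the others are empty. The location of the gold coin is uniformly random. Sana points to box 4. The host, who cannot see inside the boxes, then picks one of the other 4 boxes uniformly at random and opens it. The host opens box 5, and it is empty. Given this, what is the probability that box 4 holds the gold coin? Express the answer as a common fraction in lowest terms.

Because the host chose which box to open without knowing where the gold coin is, the choice is independent of the prize location. Learning that box 5 does not hold the gold coin simply rules out that one location and leaves the remaining 4 boxes still equally likely by symmetry.
So P(the gold coin in box 4) = 1/4.

1/4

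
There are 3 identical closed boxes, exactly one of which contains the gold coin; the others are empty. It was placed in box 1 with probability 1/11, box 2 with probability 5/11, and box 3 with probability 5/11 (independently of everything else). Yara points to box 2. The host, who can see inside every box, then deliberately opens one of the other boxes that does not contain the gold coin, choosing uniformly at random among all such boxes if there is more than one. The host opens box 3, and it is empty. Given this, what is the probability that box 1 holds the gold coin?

Apply Bayes' rule, conditioning on where the gold coin actually is.
If it is in box 1 (prior 1/11): the host has no choice, probability 1; weight (1/11)·1 = 1/11.
If it is in box 2 (prior 5/11): the host has 2 equally likely choices, so probability 1/2; weight (5/11)·(1/2) = 5/22.
If it is in box 3 (prior 5/11): the host opened box 3, so this case is ruled out; weight (5/11)·0 = 0.
The weights sum to 7/22.
So P(the gold coin in box 1 | the host opened box 3) = (1/11) / (7/22) = 2/7.

2/7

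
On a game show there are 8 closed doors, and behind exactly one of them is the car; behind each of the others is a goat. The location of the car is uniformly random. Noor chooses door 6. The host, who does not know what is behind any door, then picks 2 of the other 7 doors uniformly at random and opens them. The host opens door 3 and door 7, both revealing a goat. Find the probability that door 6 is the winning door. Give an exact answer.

Because the host chose which doors to open without knowing where the car is, the choice is independent of the prize location. Learning that none of the 2 opened doors holds the car simply rules out those 2 locations and leaves the remaining 6 doors still equally likely by symmetry.
So P(the car behind door 6) = 1/6.

1/6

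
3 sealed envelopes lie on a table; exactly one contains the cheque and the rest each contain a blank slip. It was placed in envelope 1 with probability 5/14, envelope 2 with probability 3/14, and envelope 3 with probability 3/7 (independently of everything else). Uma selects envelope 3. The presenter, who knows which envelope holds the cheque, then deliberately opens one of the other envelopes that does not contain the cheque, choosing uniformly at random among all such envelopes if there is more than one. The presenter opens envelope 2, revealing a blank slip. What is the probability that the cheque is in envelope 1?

5/8

Apply Bayes' rule, conditioning on where the cheque actually is.
If it is in envelope 1 (prior 5/14): the presenter has no choice, probability 1; weight (5/14)·1 = 5/14.
If it is in envelope 2 (prior 3/14): the presenter opened envelope 2, so this case is ruled out; weight (3/14)·0 = 0.
If it is in envelope 3 (prior 3/7): the presenter has 2 equally likely choices, so probability 1/2; weight (3/7)·(1/2) = 3/14.
The weights sum to 4/7.
So P(the cheque in envelope 1 | the presenter opened envelope 2) = (5/14) / (4/7) = 5/8.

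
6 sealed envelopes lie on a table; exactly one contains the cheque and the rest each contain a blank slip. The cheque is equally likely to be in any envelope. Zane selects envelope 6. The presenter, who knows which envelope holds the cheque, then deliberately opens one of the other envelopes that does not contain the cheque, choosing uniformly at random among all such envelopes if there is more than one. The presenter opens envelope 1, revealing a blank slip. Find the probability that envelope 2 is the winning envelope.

Condition on the true location of the cheque.
If it is in envelope 1 (prior 1/6): the presenter opened envelope 1, so this case is ruled out; weight (1/6)·0 = 0.
If it is in any of envelopes 2, 3, 4, and 5 (prior 1/6 each): the presenter has 4 equally likely choices, so probability 1/4; weight (1/6)·(1/4) = 1/24 each.
If it is in envelope 6 (prior 1/6): the presenter has 5 equally likely choices, so probability 1/5; weight (1/6)·(1/5) = 1/30.
The weights sum to 1/5.
So P(the cheque in envelope 2 | the presenter opened envelope 1) = (1/24) / (1/5) = 5/24.

5/24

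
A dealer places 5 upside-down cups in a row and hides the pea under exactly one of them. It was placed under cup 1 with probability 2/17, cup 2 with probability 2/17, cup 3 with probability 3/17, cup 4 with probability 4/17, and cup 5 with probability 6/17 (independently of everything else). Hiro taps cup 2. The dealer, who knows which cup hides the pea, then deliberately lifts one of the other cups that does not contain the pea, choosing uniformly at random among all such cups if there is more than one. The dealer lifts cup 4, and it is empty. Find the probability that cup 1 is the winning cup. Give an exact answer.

Apply Bayes' rule, conditioning on where the pea actually is.
If it is under cup 1 (prior 2/17): the dealer has 3 equally likely choices, so probability 1/3; weight (2/17)·(1/3) = 2/51.
If it is under cup 2 (prior 2/17): the dealer has 4 equally likely choices, so probability 1/4; weight (2/17)·(1/4) = 1/34.
If it is under cup 3 (prior 3/17): the dealer has 3 equally likely choices, so probability 1/3; weight (3/17)·(1/3) = 1/17.
If it is under cup 4 (prior 4/17): the dealer opened cup 4, so this case is ruled out; weight (4/17)·0 = 0.
If it is under cup 5 (prior 6/17): the dealer has 3 equally likely choices, so probability 1/3; weight (6/17)·(1/3) = 2/17.
The weights sum to 25/102.
So P(the pea under cup 1 | the dealer opened cup 4) = (2/51) / (25/102) = 4/25.

4/25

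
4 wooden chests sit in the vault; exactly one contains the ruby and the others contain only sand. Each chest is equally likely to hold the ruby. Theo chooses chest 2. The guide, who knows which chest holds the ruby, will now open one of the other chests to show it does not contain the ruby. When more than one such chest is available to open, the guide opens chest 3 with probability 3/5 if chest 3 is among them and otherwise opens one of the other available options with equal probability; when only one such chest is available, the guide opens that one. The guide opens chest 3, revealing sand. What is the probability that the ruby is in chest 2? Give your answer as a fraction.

Condition on the true location of the ruby.
If it is in any of chests 1, 2, and 4 (prior 1/4 each): chest 3 is available, opened with probability 3/5; weight (1/4)·(3/5) = 3/20 each.
If it is in chest 3 (prior 1/4): the guide opened chest 3, so this case is ruled out; weight (1/4)·0 = 0.
The weights sum to 9/20.
So P(the ruby in chest 2 | the guide opened chest 3) = (3/20) / (9/20) = 1/3.

1/3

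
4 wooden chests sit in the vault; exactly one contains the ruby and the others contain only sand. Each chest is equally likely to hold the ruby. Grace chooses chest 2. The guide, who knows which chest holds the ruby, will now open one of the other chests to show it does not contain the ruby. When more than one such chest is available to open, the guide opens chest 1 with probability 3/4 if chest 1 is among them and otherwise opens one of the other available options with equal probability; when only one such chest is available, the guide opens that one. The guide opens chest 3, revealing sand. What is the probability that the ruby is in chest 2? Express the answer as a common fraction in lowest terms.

Consider each possible location of the ruby in turn.
If it is in chest 1 (prior 1/4): chest 1 holds the prize so is unavailable; the guide chooses uniformly among the 2 others, probability 1/2; weight (1/4)·(1/2) = 1/8.
If it is in chest 2 (prior 1/4): chest 1 is available but not opened; chest 3 gets probability (1 − 3/4)/2 = 1/8; weight (1/4)·(1/8) = 1/32.
If it is in chest 3 (prior 1/4): the guide opened chest 3, so this case is ruled out; weight (1/4)·0 = 0.
If it is in chest 4 (prior 1/4): chest 1 is available but not opened, probability 1/4; weight (1/4)·(1/4) = 1/16.
The weights sum to 7/32.
So P(the ruby in chest 2 | the guide opened chest 3) = (1/32) / (7/32) = 1/7.

1/7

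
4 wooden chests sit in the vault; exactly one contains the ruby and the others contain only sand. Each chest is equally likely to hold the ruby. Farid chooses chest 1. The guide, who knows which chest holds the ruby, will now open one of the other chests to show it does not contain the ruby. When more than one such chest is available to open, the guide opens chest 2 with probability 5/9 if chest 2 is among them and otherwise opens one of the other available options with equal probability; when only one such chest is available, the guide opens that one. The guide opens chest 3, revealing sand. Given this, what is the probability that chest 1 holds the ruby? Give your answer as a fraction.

Apply Bayes' rule, conditioning on where the ruby actually is.
If it is in chest 1 (prior 1/4): chest 2 is available but not opened; chest 3 gets probability (1 − 5/9)/2 = 2/9; weight (1/4)·(2/9) = 1/18.
If it is in chest 2 (prior 1/4): chest 2 holds the prize so is unavailable; the guide chooses uniformly among the 2 others, probability 1/2; weight (1/4)·(1/2) = 1/8.
If it is in chest 3 (prior 1/4): the guide opened chest 3, so this case is ruled out; weight (1/4)·0 = 0.
If it is in chest 4 (prior 1/4): chest 2 is available but not opened, probability 4/9; weight (1/4)·(4/9) = 1/9.
The weights sum to 7/24.
So P(the ruby in chest 1 | the guide opened chest 3) = (1/18) / (7/24) = 4/21.

4/21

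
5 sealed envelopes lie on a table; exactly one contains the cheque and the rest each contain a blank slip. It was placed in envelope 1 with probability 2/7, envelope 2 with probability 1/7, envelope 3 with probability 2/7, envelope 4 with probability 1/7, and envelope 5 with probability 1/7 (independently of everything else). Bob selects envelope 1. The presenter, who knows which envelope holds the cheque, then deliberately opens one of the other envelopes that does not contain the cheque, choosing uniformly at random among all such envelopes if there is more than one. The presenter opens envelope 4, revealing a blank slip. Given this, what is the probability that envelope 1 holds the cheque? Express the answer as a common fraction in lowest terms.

3/11

Apply Bayes' rule, conditioning on where the cheque actually is.
If it is in envelope 1 (prior 2/7): the presenter has 4 equally likely choices, so probability 1/4; weight (2/7)·(1/4) = 1/14.
If it is in either of envelopes 2 and 5 (prior 1/7 each): the presenter has 3 equally likely choices, so probability 1/3; weight (1/7)·(1/3) = 1/21 each.
If it is in envelope 3 (prior 2/7): the presenter has 3 equally likely choices, so probability 1/3; weight (2/7)·(1/3) = 2/21.
If it is in envelope 4 (prior 1/7): the presenter opened envelope 4, so this case is ruled out; weight (1/7)·0 = 0.
The weights sum to 11/42.
So P(the cheque in envelope 1 | the presenter opened envelope 4) = (1/14) / (11/42) = 3/11.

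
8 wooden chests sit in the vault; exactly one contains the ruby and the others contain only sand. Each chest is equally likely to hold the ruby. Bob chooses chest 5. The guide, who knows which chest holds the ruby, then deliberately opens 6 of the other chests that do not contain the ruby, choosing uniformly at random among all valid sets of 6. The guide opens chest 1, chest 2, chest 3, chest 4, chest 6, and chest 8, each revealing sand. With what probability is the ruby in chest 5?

Condition on the true location of the ruby.
If it is in any of chests 1, 2, 3, 4, 6, and 8 (prior 1/8 each): that chest was opened and seen not to hold the prize — ruled out; weight (1/8)·0 = 0 each.
If it is in chest 5 (prior 1/8): the guide has 7 equally likely choices, so probability 1/7; weight (1/8)·(1/7) = 1/56.
If it is in chest 7 (prior 1/8): the guide has no choice, probability 1; weight (1/8)·1 = 1/8.
The weights sum to 1/7.
So P(the ruby in chest 5 | the guide opened chest 1, chest 2, chest 3, chest 4, chest 6, and chest 8) = (1/56) / (1/7) = 1/8.

1/8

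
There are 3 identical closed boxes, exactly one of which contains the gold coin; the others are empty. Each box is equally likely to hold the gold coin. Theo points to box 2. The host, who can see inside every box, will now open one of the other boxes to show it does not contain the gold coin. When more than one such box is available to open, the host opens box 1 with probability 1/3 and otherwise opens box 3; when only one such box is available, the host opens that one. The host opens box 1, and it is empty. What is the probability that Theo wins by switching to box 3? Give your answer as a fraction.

Condition on the true location of the gold coin.
If it is in box 1 (prior 1/3): the host opened box 1, so this case is ruled out; weight (1/3)·0 = 0.
If it is in box 2 (prior 1/3): box 1 is available, opened with probability 1/3; weight (1/3)·(1/3) = 1/9.
If it is in box 3 (prior 1/3): only box 1 is available, probability 1; weight (1/3)·1 = 1/3.
The weights sum to 4/9.
So P(the gold coin in box 3 | the host opened box 1) = (1/3) / (4/9) = 3/4.

3/4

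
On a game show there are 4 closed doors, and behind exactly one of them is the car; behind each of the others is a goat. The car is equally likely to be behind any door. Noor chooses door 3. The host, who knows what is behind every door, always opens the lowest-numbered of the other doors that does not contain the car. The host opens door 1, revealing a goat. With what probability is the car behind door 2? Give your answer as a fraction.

Condition on the true location of the car.
If it is behind door 1 (prior 1/4): the host opened door 1, so this case is ruled out; weight (1/4)·0 = 0.
If it is behind any of doors 2, 3, and 4 (prior 1/4 each): door 1 is the lowest-numbered option available, probability 1; weight (1/4)·1 = 1/4 each.
The weights sum to 3/4.
So P(the car behind door 2 | the host opened door 1) = (1/4) / (3/4) = 1/3.

1/3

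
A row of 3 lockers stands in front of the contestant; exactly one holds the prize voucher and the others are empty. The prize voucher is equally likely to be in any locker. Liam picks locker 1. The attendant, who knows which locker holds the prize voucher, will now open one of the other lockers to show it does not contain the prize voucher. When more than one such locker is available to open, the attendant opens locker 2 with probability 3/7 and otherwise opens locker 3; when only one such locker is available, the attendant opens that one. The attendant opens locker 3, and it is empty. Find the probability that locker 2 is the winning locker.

7/11

Condition on the true location of the prize voucher.
If it is in locker 1 (prior 1/3): locker 2 is available but not opened, probability 4/7; weight (1/3)·(4/7) = 4/21.
If it is in locker 2 (prior 1/3): only locker 3 is available, probability 1; weight (1/3)·1 = 1/3.
If it is in locker 3 (prior 1/3): the attendant opened locker 3, so this case is ruled out; weight (1/3)·0 = 0.
The weights sum to 11/21.
So P(the prize voucher in locker 2 | the attendant opened locker 3) = (1/3) / (11/21) = 7/11.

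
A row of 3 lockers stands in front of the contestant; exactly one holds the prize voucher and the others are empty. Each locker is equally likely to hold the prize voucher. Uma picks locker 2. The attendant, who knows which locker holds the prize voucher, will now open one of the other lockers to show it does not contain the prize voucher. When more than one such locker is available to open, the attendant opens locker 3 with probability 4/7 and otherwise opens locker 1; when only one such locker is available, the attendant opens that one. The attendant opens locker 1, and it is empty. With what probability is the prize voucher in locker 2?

3/10

Consider each possible location of the prize voucher in turn.
If it is in locker 1 (prior 1/3): the attendant opened locker 1, so this case is ruled out; weight (1/3)·0 = 0.
If it is in locker 2 (prior 1/3): locker 3 is available but not opened, probability 3/7; weight (1/3)·(3/7) = 1/7.
If it is in locker 3 (prior 1/3): only locker 1 is available, probability 1; weight (1/3)·1 = 1/3.
The weights sum to 10/21.
So P(the prize voucher in locker 2 | the attendant opened locker 1) = (1/7) / (10/21) = 3/10.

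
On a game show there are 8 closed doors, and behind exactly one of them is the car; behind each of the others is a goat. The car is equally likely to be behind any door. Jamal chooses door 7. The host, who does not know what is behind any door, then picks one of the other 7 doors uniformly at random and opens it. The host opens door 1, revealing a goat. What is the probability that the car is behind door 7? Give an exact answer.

Because the host chose which door to open without knowing where the car is, the choice is independent of the prize location. Learning that door 1 does not hold the car simply rules out that one location and leaves the remaining 7 doors still equally likely by symmetry.
So P(the car behind door 7) = 1/7.

1/7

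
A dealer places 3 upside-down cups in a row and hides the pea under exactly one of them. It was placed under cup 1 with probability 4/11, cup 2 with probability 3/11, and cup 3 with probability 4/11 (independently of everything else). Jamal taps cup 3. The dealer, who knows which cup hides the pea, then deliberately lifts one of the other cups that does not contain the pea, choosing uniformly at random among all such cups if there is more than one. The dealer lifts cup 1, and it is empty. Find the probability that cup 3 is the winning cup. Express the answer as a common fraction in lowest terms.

Condition on the true location of the pea.
If it is under cup 1 (prior 4/11): the dealer opened cup 1, so this case is ruled out; weight (4/11)·0 = 0.
If it is under cup 2 (prior 3/11): the dealer has no choice, probability 1; weight (3/11)·1 = 3/11.
If it is under cup 3 (prior 4/11): the dealer has 2 equally likely choices, so probability 1/2; weight (4/11)·(1/2) = 2/11.
The weights sum to 5/11.
So P(the pea under cup 3 | the dealer opened cup 1) = (2/11) / (5/11) = 2/5.

2/5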